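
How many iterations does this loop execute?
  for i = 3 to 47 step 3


The loop variable i takes values starting at 3 and increments by 3 each iteration.
Sequence: i = 3, 6, 9, 12, 15, 18, 21, 24, 27, ...
The upper bound 47 is inclusive, so the count is floor((last - first) / step) + 1:
floor((47 - 3) / 3) + 1 = floor(44/3) + 1 = 14 + 1 = 15


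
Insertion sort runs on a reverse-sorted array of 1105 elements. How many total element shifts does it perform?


Sum of shifts = 1 + 2 + 3 + ... + 1104
= 1105 * 1104 / 2
= 1219920 / 2
= 609960


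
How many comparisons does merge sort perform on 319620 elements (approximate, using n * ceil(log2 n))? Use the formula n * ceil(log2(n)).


Recursion depth: ceil(log2(319620)) = 19
Each recursion level merges n = 319620 elements
Total = 319620 * 19 = 6072780


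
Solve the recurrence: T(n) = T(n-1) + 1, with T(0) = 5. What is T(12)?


Unrolling the recurrence:
T(12) = T(11) + 1
       = T(10) + 1 + 1
       = T(9) + 1*3
       ...
       = T(0) + 1*12
       = 5 + 12 = 17


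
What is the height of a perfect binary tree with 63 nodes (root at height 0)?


A perfect binary tree with 63 nodes:
  63 = 2^6 - 1
  Levels: 0, 1, ..., 5
  Height = 5


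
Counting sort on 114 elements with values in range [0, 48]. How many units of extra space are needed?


Output array size: 114 (to store sorted result)
Count array size: 49 (one slot per possible value, range 0 to 48)
Total extra space = 114 + 49 = 163


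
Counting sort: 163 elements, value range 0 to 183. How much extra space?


n = 163 (output array)
k = 184 (count array for 184 distinct values)
Extra space = 163 + 184 = 347


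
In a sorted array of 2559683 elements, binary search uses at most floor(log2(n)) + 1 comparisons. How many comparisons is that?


Halving sequence: 2559683 -> 1279841 -> 639920 -> 319960 -> 159980 -> 79990 -> 39995 -> 19997 -> 9998 -> 4999 -> 2499 -> 1249 -> 624 -> 312 -> 156 -> 78 -> 39 -> 19 -> 9 -> 4 -> 2 -> 1
Number of halvings = 21
Max comparisons = 21 + 1 = 22


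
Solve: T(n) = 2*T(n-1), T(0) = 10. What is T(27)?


Unrolling:
T(27) = 2*T(26) = 2^2*T(25) = ... = 2^27*T(0)
= 2^27 * 10
= 134217728 * 10 = 1342177280


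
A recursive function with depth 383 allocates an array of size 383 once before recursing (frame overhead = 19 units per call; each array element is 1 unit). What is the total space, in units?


Array allocation: 383 units (allocated once)
Stack frames: 383 deep * 19 per frame = 7277 units
Total = 383 + 7277 = 7660


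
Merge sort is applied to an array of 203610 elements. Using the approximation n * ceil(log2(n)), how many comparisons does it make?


Merge sort divides the array into halves recursively.
Number of levels = ceil(log2(203610)) = 18
At each level, approximately n = 203610 comparisons are needed for merging.
Total comparisons ~ n * ceil(log2(n)) = 203610 * 18 = 3664980


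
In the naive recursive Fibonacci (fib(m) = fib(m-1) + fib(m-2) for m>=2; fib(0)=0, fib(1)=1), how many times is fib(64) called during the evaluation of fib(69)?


Let N(m) = number of times fib(m) is called while evaluating fib(69).
N(69) = 1 (the initial call).
N(68) = 1 (only fib(69) calls it).
For 1 <= m <= 67: fib(m) is called by fib(m+1) and fib(m+2), so
  N(m) = N(m+1) + N(m+2).
fib(0) is called only by fib(2), so N(0) = N(2).
Walk down from m=69:
  N(69)=1, N(68)=1, N(67)=2, N(66)=3, N(65)=5, N(64)=8
N(64) = 8


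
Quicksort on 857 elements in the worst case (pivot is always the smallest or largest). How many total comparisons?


In the worst case, each partition step picks the worst pivot:
  Partition 1: 856 comparisons (n-1 elements to compare)
  Partition 2: 855 comparisons
  Partition 3: 854 comparisons
  Partition 4: 853 comparisons
  Partition 5: 852 comparisons
  ...
  Last partition: 0 comparisons
Total = (n-1) + (n-2) + ... + 1 + 0 = n*(n-1)/2
= 857*856/2 = 366796


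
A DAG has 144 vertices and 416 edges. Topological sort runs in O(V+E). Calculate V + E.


V = 144 (vertex processing)
E = 416 (edge processing)
V + E = 144 + 416 = 560


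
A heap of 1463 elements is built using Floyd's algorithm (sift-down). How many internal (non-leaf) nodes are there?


Leaf nodes occupy roughly half the array.
Sift-down is called for each internal node, starting from the last one.
Internal nodes = floor(n/2) = floor(1463/2) = 731


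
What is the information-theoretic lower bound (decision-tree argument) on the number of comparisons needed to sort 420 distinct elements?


A binary decision tree of height h has at most 2^h leaves and needs at least n! of them, so h >= ceil(log2(n!)).
420! is far too large to multiply out, so use Stirling's series:
  ln(n!) ~ n ln n - n + (1/2) ln(2 pi n) + 1/(12n)  (error below 1/(360 n^3), negligible here)
  ln(420) = 6.0402547
  n ln n = 420 * 6.0402547 = 2536.9070
  (1/2) ln(2 pi * 420) = (1/2) ln(2638.9378) = 3.9391
  1/(12*420) = 0.0002
  ln(420!) ~ 2536.9070 - 420 + 3.9391 + 0.0002 = 2120.8463
Convert to base 2: log2(420!) = 2120.8463 / ln 2 = 2120.8463 / 0.69314718 = 3059.7344
ceil(3059.7344) = 3060


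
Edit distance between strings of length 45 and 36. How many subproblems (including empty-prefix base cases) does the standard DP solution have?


The table includes base cases (empty prefixes).
Rows: (m+1) = 46
Columns: (n+1) = 37
Total = 46 * 37 = 1702


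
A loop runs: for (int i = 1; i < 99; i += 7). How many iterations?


Loop starts at i = 1, increments by 7, stops when i >= 99.
Number of iterations = ceil((99 - 1) / 7)
= ceil(98 / 7)
= 14


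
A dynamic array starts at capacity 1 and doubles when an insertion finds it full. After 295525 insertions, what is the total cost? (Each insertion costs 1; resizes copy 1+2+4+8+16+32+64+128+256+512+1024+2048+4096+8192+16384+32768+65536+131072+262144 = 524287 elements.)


Insertion cost: 295525 (one per element)
Resizes occur just before inserting elements 2, 3, 5, 9, ...
Elements copied at each resize: 1 + 2 + 4 + 8 + 16 + 32 + 64 + 128 + 256 + 512 + 1024 + 2048 + 4096 + 8192 + 16384 + 32768 + 65536 + 131072 + 262144
Sum of copies = 524287 (geometric series: 2^k - 1)
Total = 295525 + 524287 = 819812


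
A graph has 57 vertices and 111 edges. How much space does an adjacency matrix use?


Adjacency matrix: V x V grid of entries
Space = V^2 = 57^2 = 57 * 57 = 3249


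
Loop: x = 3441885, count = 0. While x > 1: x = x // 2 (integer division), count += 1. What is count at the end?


The variable x halves each step:
x = 3441885 -> 1720942 -> 860471 -> 430235 -> 215117 -> 107558 -> 53779 -> 26889 -> 13444 -> 6722 -> 3361 -> 1680 -> 840 -> 420 -> 210 -> 105 -> 52 -> 26 -> 13 -> 6 -> 3 -> 1
Number of halvings = floor(log2(3441885)) = 21


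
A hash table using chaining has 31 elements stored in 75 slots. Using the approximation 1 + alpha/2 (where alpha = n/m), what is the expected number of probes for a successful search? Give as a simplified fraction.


Load factor alpha = n/m = 31/75
Expected probes = 1 + alpha/2 = 1 + 31/(2*75)
= 1 + 31/150
= 150/150 + 31/150
= 181/150


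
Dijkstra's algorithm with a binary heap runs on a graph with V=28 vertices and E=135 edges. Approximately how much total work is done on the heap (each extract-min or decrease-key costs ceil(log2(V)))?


Dijkstra with a binary heap: each vertex is extracted once, each edge may relax once.
Each heap operation costs O(log V).
V + E = 28 + 135 = 163
ceil(log2(28)) = 5 (since 2^4 = 16 < 28 <= 32 = 2^5)
Total heap work = (V+E) * ceil(log2(V)) = 163 * 5 = 815


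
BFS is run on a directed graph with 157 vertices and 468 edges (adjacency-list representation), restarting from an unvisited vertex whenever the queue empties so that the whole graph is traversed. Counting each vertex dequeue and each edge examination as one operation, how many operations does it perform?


A full BFS traversal dequeues each vertex exactly once and examines each directed edge exactly once.
V = 157 (vertex processing cost)
E = 468 (edge examination cost)
Total operations proportional to V + E = 157 + 468 = 625


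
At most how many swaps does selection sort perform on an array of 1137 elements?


Each of the 1136 passes places one element in its final position.
Pass 1: swap minimum into position 0
Pass 2: swap minimum of remaining into position 1
...
Pass 1136: last two elements, one swap
Maximum swaps = 1137 - 1 = 1136


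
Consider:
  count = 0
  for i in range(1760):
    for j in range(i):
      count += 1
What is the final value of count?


For each i, the inner loop runs i times:
  i=0: inner runs 0 times
  i=1: inner runs 1 time
  i=2: inner runs 2 times
  i=3: inner runs 3 times
  i=4: inner runs 4 times
  i=5: inner runs 5 times
  i=6: inner runs 6 times
  i=7: inner runs 7 times
  ...
Total = 0 + 1 + 2 + ... + 1759 = 1760*(1760-1)/2 = 1547920


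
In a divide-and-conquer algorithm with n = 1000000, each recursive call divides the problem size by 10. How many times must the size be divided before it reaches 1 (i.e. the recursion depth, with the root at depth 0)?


Number of divisions = log_10(1000000)
Sizes: 1000000 -> 100000 -> 10000 -> 1000 -> 100 -> 10 -> 1 (6 divisions)
Recursion depth = 6


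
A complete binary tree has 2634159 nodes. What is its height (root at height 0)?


In a complete binary tree, level k holds nodes 2^k .. 2^(k+1)-1 (1-indexed).
Height = floor(log2(n)) = floor(log2(2634159)) = 21
Check: 2^21 = 2097152 <= 2634159 < 4194304 = 2^22


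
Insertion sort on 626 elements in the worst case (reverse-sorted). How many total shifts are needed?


In the worst case (reverse-sorted), each element shifts past all previous:
  Element 1: 1 shifts
  Element 2: 2 shifts
  Element 3: 3 shifts
  Element 4: 4 shifts
  Element 5: 5 shifts
  ...
  Element 625: 625 shifts
Total = 1 + 2 + ... + 625
= 626*(626-1)/2 = 195625


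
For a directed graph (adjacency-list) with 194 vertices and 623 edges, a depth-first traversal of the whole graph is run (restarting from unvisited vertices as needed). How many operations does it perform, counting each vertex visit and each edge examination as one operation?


A full DFS traversal visits each vertex once and examines each edge once.
V = 194
E = 623
Sum = 194 + 623 = 817


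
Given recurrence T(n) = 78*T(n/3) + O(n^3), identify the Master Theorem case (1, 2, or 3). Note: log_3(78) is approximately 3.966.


Master Theorem parameters: a=78, b=3, c=3
log_b(a) = 3.966
Compare b^c with a: 3^3 = 27 < 78, so c < log_b(a).
Comparing c=3 vs log_b(a)=3.966:
3 < 3.966 => Case 1
Result: T(n) = O(n^(log_3 78)) ~ O(n^3.966)
Master Theorem case = 1


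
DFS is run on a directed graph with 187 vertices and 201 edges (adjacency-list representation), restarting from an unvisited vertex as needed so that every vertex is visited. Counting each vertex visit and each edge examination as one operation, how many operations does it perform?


A full DFS traversal processes each vertex exactly once (push/pop on stack).
Each directed edge is examined once.
V = 187, E = 201
V + E = 388


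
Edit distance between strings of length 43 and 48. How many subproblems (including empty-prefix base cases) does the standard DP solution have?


The table includes base cases (empty prefixes).
Rows: (m+1) = 44
Columns: (n+1) = 49
Total = 44 * 49 = 2156


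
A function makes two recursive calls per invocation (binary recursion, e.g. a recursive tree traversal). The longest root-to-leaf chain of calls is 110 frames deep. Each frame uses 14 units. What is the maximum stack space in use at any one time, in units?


Binary recursion: the two calls run one after the other, so only one root-to-leaf chain of frames is on the stack at a time.
Maximum depth (longest chain) = 110 frames
Each frame = 14 units
Max stack space = 110 * 14 = 1540


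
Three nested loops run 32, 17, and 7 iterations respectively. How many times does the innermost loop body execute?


Loop 1 (outermost): 32 iterations
Loop 2 (middle): 17 iterations per outer
Loop 3 (innermost): 7 iterations per middle
Total = 32 * 17 * 7 = 3808


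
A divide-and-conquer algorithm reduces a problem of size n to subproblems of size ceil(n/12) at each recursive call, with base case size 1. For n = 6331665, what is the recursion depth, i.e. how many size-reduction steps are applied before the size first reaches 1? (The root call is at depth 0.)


Each step divides the size by 12 (rounding up); after k steps the size is ceil(n/12^k), which equals 1 exactly when 12^k >= n.
So the depth is the smallest k with 12^k >= 6331665, i.e. ceil(log_12(6331665)).
12^6 = 2985984 < 6331665 <= 35831808 = 12^7
Recursion depth = 7


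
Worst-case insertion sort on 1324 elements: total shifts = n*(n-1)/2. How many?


Sum of shifts = 1 + 2 + 3 + ... + 1323
= 1324 * 1323 / 2
= 1751652 / 2
= 875826


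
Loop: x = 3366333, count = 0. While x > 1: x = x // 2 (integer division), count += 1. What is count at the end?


The variable x halves each step:
x = 3366333 -> 1683166 -> 841583 -> 420791 -> 210395 -> 105197 -> 52598 -> 26299 -> 13149 -> 6574 -> 3287 -> 1643 -> 821 -> 410 -> 205 -> 102 -> 51 -> 25 -> 12 -> 6 -> 3 -> 1
Number of halvings = floor(log2(3366333)) = 21


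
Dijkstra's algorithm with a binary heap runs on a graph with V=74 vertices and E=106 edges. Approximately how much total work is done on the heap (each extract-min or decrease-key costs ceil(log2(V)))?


Dijkstra with a binary heap: each vertex is extracted once, each edge may relax once.
Each heap operation costs O(log V).
V + E = 74 + 106 = 180
ceil(log2(74)) = 7 (since 2^6 = 64 < 74 <= 128 = 2^7)
Total heap work = (V+E) * ceil(log2(V)) = 180 * 7 = 1260


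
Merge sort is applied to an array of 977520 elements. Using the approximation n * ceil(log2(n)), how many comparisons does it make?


Merge sort divides the array into halves recursively.
Number of levels = ceil(log2(977520)) = 20
At each level, approximately n = 977520 comparisons are needed for merging.
Total comparisons ~ n * ceil(log2(n)) = 977520 * 20 = 19550400


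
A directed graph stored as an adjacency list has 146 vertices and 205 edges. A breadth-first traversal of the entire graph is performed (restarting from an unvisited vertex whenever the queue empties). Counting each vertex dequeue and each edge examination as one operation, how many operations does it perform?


A full BFS traversal dequeues each vertex once and examines each edge once.
Vertex visits: 146
Edge visits: 205
V + E = 146 + 205 = 351


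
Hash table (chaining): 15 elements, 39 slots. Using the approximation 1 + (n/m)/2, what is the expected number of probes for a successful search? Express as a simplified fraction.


Computing expected probes:
alpha = 15/39
= 1 + alpha/2
= 1 + 15/(2*39)
= (2*39 + 15) / (2*39)
= 93/78 = 31/26


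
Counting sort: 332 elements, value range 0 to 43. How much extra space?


n = 332 (output array)
k = 44 (count array for 44 distinct values)
Extra space = 332 + 44 = 376


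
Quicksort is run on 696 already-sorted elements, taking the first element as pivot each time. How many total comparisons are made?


Sum of comparisons per partition:
695 + 694 + ... + 1 + 0
= 696 * (696 - 1) / 2
= 696 * 695 / 2
= 241860


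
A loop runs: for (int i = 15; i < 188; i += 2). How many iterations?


Loop starts at i = 15, increments by 2, stops when i >= 188.
Number of iterations = ceil((188 - 15) / 2)
= ceil(173 / 2)
= 87


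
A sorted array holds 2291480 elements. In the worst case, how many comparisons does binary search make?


Halving sequence: 2291480 -> 1145740 -> 572870 -> 286435 -> 143217 -> 71608 -> 35804 -> 17902 -> 8951 -> 4475 -> 2237 -> 1118 -> 559 -> 279 -> 139 -> 69 -> 34 -> 17 -> 8 -> 4 -> 2 -> 1
Number of halvings = 21
Max comparisons = 21 + 1 = 22


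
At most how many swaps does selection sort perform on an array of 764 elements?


Each of the 763 passes places one element in its final position.
Pass 1: swap minimum into position 0
Pass 2: swap minimum of remaining into position 1
...
Pass 763: last two elements, one swap
Maximum swaps = 764 - 1 = 763


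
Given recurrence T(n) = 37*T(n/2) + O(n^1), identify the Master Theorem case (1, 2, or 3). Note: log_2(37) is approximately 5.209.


Master Theorem parameters: a=37, b=2, c=1
log_b(a) = 5.209
Compare b^c with a: 2^1 = 2 < 37, so c < log_b(a).
Comparing c=1 vs log_b(a)=5.209:
1 < 5.209 => Case 1
Result: T(n) = O(n^(log_2 37)) ~ O(n^5.209)
Master Theorem case = 1


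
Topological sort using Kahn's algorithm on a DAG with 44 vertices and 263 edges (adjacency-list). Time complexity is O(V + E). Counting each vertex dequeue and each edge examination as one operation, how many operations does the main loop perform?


Kahn's algorithm:
  1. Compute in-degrees: O(V + E)
  2. Process queue: each vertex dequeued once (O(V))
     each edge examined once (O(E))
Total = V + E = 44 + 263 = 307


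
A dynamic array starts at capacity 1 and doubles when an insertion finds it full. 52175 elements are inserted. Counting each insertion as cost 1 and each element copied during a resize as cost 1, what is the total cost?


n = 52175
Insertion costs: 52175
Resizes copy 1, 2, 4, ... up to the largest power of 2 that is <= n-1 = 52174, i.e. 32768.
Copy costs = 1 + 2 + 4 + 8 + 16 + 32 + 64 + 128 + 256 + 512 + 1024 + 2048 + 4096 + 8192 + 16384 + 32768 = 65535
Total = 52175 + 65535 = 117710


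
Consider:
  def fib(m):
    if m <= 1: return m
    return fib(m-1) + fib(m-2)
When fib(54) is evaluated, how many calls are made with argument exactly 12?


Let N(m) = number of times fib(m) is called while evaluating fib(54).
N(54) = 1 (the initial call).
N(53) = 1 (only fib(54) calls it).
For 1 <= m <= 52: fib(m) is called by fib(m+1) and fib(m+2), so
  N(m) = N(m+1) + N(m+2).
fib(0) is called only by fib(2), so N(0) = N(2).
Walk down from m=54:
  N(54)=1, N(53)=1, N(52)=2, N(51)=3, N(50)=5, N(49)=8, N(48)=13, N(47)=21, N(46)=34, N(45)=55, N(44)=89, N(43)=144, N(42)=233, N(41)=377, N(40)=610, N(39)=987, N(38)=1597, N(37)=2584, N(36)=4181, N(35)=6765, N(34)=10946, N(33)=17711, N(32)=28657, N(31)=46368, N(30)=75025, N(29)=121393, N(28)=196418, N(27)=317811, N(26)=514229, N(25)=832040, N(24)=1346269, N(23)=2178309, N(22)=3524578, N(21)=5702887, N(20)=9227465, N(19)=14930352, N(18)=24157817, N(17)=39088169, N(16)=63245986, N(15)=102334155, N(14)=165580141, N(13)=267914296, N(12)=433494437
N(12) = 433494437


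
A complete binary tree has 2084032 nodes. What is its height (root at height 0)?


In a complete binary tree, level k holds nodes 2^k .. 2^(k+1)-1 (1-indexed).
Height = floor(log2(n)) = floor(log2(2084032)) = 20
Check: 2^20 = 1048576 <= 2084032 < 2097152 = 2^21


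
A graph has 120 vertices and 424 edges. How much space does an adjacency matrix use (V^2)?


Adjacency matrix: V x V grid of entries
Space = V^2 = 120^2 = 120 * 120 = 14400


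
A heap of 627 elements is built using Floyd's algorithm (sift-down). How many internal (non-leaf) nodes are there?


Leaf nodes occupy roughly half the array.
Sift-down is called for each internal node, starting from the last one.
Internal nodes = floor(n/2) = floor(627/2) = 313


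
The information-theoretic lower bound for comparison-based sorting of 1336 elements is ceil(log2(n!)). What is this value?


A binary decision tree of height h has at most 2^h leaves and needs at least n! of them, so h >= ceil(log2(n!)).
1336! is far too large to multiply out, so use Stirling's series:
  ln(n!) ~ n ln n - n + (1/2) ln(2 pi n) + 1/(12n)  (error below 1/(360 n^3), negligible here)
  ln(1336) = 7.1974354
  n ln n = 1336 * 7.1974354 = 9615.7737
  (1/2) ln(2 pi * 1336) = (1/2) ln(8394.3356) = 4.5177
  1/(12*1336) = 0.0001
  ln(1336!) ~ 9615.7737 - 1336 + 4.5177 + 0.0001 = 8284.2915
Convert to base 2: log2(1336!) = 8284.2915 / ln 2 = 8284.2915 / 0.69314718 = 11951.7063
ceil(11951.7063) = 11952


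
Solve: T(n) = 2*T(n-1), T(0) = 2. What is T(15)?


Unrolling:
T(15) = 2*T(14) = 2^2*T(13) = ... = 2^15*T(0)
= 2^15 * 2
= 32768 * 2 = 65536


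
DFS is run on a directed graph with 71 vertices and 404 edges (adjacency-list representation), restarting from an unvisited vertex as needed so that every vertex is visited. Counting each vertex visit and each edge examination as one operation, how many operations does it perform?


A full DFS traversal processes each vertex exactly once (push/pop on stack).
Each directed edge is examined once.
V = 71, E = 404
V + E = 475


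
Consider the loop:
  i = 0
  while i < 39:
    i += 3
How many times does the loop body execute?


Starting at i = 0, each iteration adds 3.
Iterations until i >= 39:
  Iteration 1: i = 0 -> i = 3
  Iteration 2: i = 3 -> i = 6
  Iteration 3: i = 6 -> i = 9
  Iteration 4: i = 9 -> i = 12
  Iteration 5: i = 12 -> i = 15
  Iteration 6: i = 15 -> i = 18
  Iteration 7: i = 18 -> i = 21
  Iteration 8: i = 21 -> i = 24
  ... continuing ...
Total iterations = ceil(39/3) = 13


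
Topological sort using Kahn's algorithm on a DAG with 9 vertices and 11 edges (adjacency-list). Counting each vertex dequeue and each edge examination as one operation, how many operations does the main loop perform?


Kahn's algorithm:
  1. Compute in-degrees: O(V + E)
  2. Process queue: each vertex dequeued once (O(V))
     each edge examined once (O(E))
Total = V + E = 9 + 11 = 20


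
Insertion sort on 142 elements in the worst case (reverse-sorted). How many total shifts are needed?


In the worst case (reverse-sorted), each element shifts past all previous:
  Element 1: 1 shifts
  Element 2: 2 shifts
  Element 3: 3 shifts
  Element 4: 4 shifts
  Element 5: 5 shifts
  ...
  Element 141: 141 shifts
Total = 1 + 2 + ... + 141
= 142*(142-1)/2 = 10011


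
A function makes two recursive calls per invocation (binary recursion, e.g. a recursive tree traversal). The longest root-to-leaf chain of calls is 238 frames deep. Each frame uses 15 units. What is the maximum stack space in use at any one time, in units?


Binary recursion: the two calls run one after the other, so only one root-to-leaf chain of frames is on the stack at a time.
Maximum depth (longest chain) = 238 frames
Each frame = 15 units
Max stack space = 238 * 15 = 3570


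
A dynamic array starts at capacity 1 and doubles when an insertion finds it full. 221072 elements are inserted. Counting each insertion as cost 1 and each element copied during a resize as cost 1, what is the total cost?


n = 221072
Insertion costs: 221072
Resizes copy 1, 2, 4, ... up to the largest power of 2 that is <= n-1 = 221071, i.e. 131072.
Copy costs = 1 + 2 + 4 + 8 + 16 + 32 + 64 + 128 + 256 + 512 + 1024 + 2048 + 4096 + 8192 + 16384 + 32768 + 65536 + 131072 = 262143
Total = 221072 + 262143 = 483215


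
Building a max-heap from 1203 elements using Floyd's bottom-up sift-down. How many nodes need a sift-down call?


In a heap of 1203 elements (0-indexed array):
  Last element index: 1202
  Parent of last element: floor((1202 - 1) / 2) = 600
  Internal nodes: indices 0 to 600
  Count = floor(1203/2) = 601


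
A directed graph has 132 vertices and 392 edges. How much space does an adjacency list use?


Adjacency list: one list head per vertex + one entry per edge
Vertex heads: 132
Edge entries: 392
Total = 132 + 392 = 524


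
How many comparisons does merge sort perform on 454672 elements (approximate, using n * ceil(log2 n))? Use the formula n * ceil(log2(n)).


Recursion depth: ceil(log2(454672)) = 19
Each recursion level merges n = 454672 elements
Total = 454672 * 19 = 8638768


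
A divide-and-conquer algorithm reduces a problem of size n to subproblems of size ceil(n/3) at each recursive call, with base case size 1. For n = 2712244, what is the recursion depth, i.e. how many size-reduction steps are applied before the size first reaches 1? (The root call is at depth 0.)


Each step divides the size by 3 (rounding up); after k steps the size is ceil(n/3^k), which equals 1 exactly when 3^k >= n.
So the depth is the smallest k with 3^k >= 2712244, i.e. ceil(log_3(2712244)).
3^13 = 1594323 < 2712244 <= 4782969 = 3^14
Recursion depth = 14


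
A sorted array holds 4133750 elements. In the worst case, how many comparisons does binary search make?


Halving sequence: 4133750 -> 2066875 -> 1033437 -> 516718 -> 258359 -> 129179 -> 64589 -> 32294 -> 16147 -> 8073 -> 4036 -> 2018 -> 1009 -> 504 -> 252 -> 126 -> 63 -> 31 -> 15 -> 7 -> 3 -> 1
Number of halvings = 21
Max comparisons = 21 + 1 = 22


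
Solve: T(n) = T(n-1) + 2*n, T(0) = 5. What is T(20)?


Expanding the recurrence:
T(20) = T(19) + 2*20
       = T(18) + 2*19 + 2*20
       ...
       = T(0) + 2*(1 + 2 + ... + 20)
       = 5 + 2 * 20*21/2
       = 5 + 2 * 210
       = 5 + 420 = 425


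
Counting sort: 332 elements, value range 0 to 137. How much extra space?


n = 332 (output array)
k = 138 (count array for 138 distinct values)
Extra space = 332 + 138 = 470


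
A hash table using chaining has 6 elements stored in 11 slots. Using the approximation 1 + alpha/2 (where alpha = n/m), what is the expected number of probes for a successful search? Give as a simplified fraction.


Load factor alpha = n/m = 6/11
Expected probes = 1 + alpha/2 = 1 + 6/(2*11)
= 1 + 6/22
= 22/22 + 6/22
= 28/22
Simplify: 14/11


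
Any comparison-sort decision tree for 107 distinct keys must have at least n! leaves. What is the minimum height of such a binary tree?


A binary decision tree of height h has at most 2^h leaves and needs at least n! of them, so h >= ceil(log2(n!)).
107! is far too large to multiply out, so use Stirling's series:
  ln(n!) ~ n ln n - n + (1/2) ln(2 pi n) + 1/(12n)  (error below 1/(360 n^3), negligible here)
  ln(107) = 4.6728288
  n ln n = 107 * 4.6728288 = 499.9927
  (1/2) ln(2 pi * 107) = (1/2) ln(672.3008) = 3.2554
  1/(12*107) = 0.0008
  ln(107!) ~ 499.9927 - 107 + 3.2554 + 0.0008 = 396.2489
Convert to base 2: log2(107!) = 396.2489 / ln 2 = 396.2489 / 0.69314718 = 571.6663
ceil(571.6663) = 572


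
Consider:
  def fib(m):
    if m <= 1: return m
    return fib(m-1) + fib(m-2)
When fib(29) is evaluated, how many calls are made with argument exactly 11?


Let N(m) = number of times fib(m) is called while evaluating fib(29).
N(29) = 1 (the initial call).
N(28) = 1 (only fib(29) calls it).
For 1 <= m <= 27: fib(m) is called by fib(m+1) and fib(m+2), so
  N(m) = N(m+1) + N(m+2).
fib(0) is called only by fib(2), so N(0) = N(2).
Walk down from m=29:
  N(29)=1, N(28)=1, N(27)=2, N(26)=3, N(25)=5, N(24)=8, N(23)=13, N(22)=21, N(21)=34, N(20)=55, N(19)=89, N(18)=144, N(17)=233, N(16)=377, N(15)=610, N(14)=987, N(13)=1597, N(12)=2584, N(11)=4181
N(11) = 4181


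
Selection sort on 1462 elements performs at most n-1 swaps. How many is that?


Each of the 1461 passes places one element in its final position.
Pass 1: swap minimum into position 0
Pass 2: swap minimum of remaining into position 1
...
Pass 1461: last two elements, one swap
Maximum swaps = 1462 - 1 = 1461


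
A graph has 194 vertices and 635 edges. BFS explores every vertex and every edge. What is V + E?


A full BFS traversal dequeues each vertex once and examines each edge once.
Vertex visits: 194
Edge visits: 635
V + E = 194 + 635 = 829


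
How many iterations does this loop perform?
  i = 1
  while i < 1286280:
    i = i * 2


The loop variable doubles each iteration:
i = 1 -> 2 -> 4 -> 8 -> 16 -> 32 -> 64 -> 128 -> 256 -> 512 -> 1024 -> 2048 -> 4096 -> 8192 -> 16384 -> 32768 -> 65536 -> 131072 -> 262144 -> 524288 -> 1048576 -> 2097152 (stop, 2097152 >= 1286280)
Number of doublings = ceil(log2(1286280)) = 21


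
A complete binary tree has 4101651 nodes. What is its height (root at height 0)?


In a complete binary tree, level k holds nodes 2^k .. 2^(k+1)-1 (1-indexed).
Height = floor(log2(n)) = floor(log2(4101651)) = 21
Check: 2^21 = 2097152 <= 4101651 < 4194304 = 2^22


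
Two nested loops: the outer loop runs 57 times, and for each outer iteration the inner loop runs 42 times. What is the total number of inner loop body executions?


Outer loop: 57 iterations
Inner loop: 42 iterations per outer iteration
Total = 57 * 42 = 2394


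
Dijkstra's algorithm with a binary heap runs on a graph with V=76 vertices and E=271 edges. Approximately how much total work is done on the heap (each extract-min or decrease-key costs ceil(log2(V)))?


Dijkstra with a binary heap: each vertex is extracted once, each edge may relax once.
Each heap operation costs O(log V).
V + E = 76 + 271 = 347
ceil(log2(76)) = 7 (since 2^6 = 64 < 76 <= 128 = 2^7)
Total heap work = (V+E) * ceil(log2(V)) = 347 * 7 = 2429


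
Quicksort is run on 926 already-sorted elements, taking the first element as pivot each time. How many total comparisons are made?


Sum of comparisons per partition:
925 + 924 + ... + 1 + 0
= 926 * (926 - 1) / 2
= 926 * 925 / 2
= 428275


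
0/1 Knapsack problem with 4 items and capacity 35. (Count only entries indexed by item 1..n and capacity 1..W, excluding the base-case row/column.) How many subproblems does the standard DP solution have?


The DP table is indexed by (item, capacity).
Rows: 4 items
Columns: 35 capacity values (1 to W)
Total subproblems = 4 * 35 = 140


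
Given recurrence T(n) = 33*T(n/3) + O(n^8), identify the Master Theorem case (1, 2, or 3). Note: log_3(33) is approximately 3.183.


Master Theorem parameters: a=33, b=3, c=8
log_b(a) = 3.183
Compare b^c with a: 3^8 = 6561 > 33, so c > log_b(a).
Comparing c=8 vs log_b(a)=3.183:
8 > 3.183 => Case 3
Result: T(n) = O(n^8)
Master Theorem case = 3


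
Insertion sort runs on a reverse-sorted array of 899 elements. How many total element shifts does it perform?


Sum of shifts = 1 + 2 + 3 + ... + 898
= 899 * 898 / 2
= 807302 / 2
= 403651


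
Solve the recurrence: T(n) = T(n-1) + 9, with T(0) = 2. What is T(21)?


Unrolling the recurrence:
T(21) = T(20) + 9
       = T(19) + 9 + 9
       = T(18) + 9*3
       ...
       = T(0) + 9*21
       = 2 + 189 = 191


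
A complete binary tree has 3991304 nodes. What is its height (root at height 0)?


In a complete binary tree, level k holds nodes 2^k .. 2^(k+1)-1 (1-indexed).
Height = floor(log2(n)) = floor(log2(3991304)) = 21
Check: 2^21 = 2097152 <= 3991304 < 4194304 = 2^22


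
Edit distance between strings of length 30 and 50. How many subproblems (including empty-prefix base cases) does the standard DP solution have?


The table includes base cases (empty prefixes).
Rows: (m+1) = 31
Columns: (n+1) = 51
Total = 31 * 51 = 1581


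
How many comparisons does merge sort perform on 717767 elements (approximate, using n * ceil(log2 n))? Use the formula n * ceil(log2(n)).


Recursion depth: ceil(log2(717767)) = 20
Each recursion level merges n = 717767 elements
Total = 717767 * 20 = 14355340


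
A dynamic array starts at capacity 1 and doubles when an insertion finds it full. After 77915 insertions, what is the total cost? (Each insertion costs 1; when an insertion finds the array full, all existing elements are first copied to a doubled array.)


Insertion cost: 77915 (one per element)
Resizes occur just before inserting elements 2, 3, 5, 9, ...
Elements copied at each resize: 1 + 2 + 4 + 8 + 16 + 32 + 64 + 128 + 256 + 512 + 1024 + 2048 + 4096 + 8192 + 16384 + 32768 + 65536
Sum of copies = 131071 (geometric series: 2^k - 1)
Total = 77915 + 131071 = 208986


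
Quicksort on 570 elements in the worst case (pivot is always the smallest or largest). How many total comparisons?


In the worst case, each partition step picks the worst pivot:
  Partition 1: 569 comparisons (n-1 elements to compare)
  Partition 2: 568 comparisons
  Partition 3: 567 comparisons
  Partition 4: 566 comparisons
  Partition 5: 565 comparisons
  ...
  Last partition: 0 comparisons
Total = (n-1) + (n-2) + ... + 1 + 0 = n*(n-1)/2
= 570*569/2 = 162165


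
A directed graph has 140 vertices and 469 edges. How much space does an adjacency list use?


Adjacency list: one list head per vertex + one entry per edge
Vertex heads: 140
Edge entries: 469
Total = 140 + 469 = 609


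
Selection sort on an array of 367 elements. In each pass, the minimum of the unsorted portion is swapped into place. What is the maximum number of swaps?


Selection sort performs one swap per pass:
  Pass 1: find min in positions 0 to 366, swap with position 0
  Pass 2: find min in positions 1 to 366, swap with position 1
  Pass 3: find min in positions 2 to 366, swap with position 2
  Pass 4: find min in positions 3 to 366, swap with position 3
  Pass 5: find min in positions 4 to 366, swap with position 4
  ... (361 more passes)
Total passes (and swaps) = n - 1 = 367 - 1 = 366


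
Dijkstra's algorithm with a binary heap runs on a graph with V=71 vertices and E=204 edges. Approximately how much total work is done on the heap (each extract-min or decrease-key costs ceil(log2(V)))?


Dijkstra with a binary heap: each vertex is extracted once, each edge may relax once.
Each heap operation costs O(log V).
V + E = 71 + 204 = 275
ceil(log2(71)) = 7 (since 2^6 = 64 < 71 <= 128 = 2^7)
Total heap work = (V+E) * ceil(log2(V)) = 275 * 7 = 1925


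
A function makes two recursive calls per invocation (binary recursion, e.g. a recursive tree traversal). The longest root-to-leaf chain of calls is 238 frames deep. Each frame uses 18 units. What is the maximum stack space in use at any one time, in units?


Binary recursion: the two calls run one after the other, so only one root-to-leaf chain of frames is on the stack at a time.
Maximum depth (longest chain) = 238 frames
Each frame = 18 units
Max stack space = 238 * 18 = 4284


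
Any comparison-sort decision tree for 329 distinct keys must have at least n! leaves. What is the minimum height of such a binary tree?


A binary decision tree of height h has at most 2^h leaves and needs at least n! of them, so h >= ceil(log2(n!)).
329! is far too large to multiply out, so use Stirling's series:
  ln(n!) ~ n ln n - n + (1/2) ln(2 pi n) + 1/(12n)  (error below 1/(360 n^3), negligible here)
  ln(329) = 5.7960578
  n ln n = 329 * 5.7960578 = 1906.9030
  (1/2) ln(2 pi * 329) = (1/2) ln(2067.1680) = 3.8170
  1/(12*329) = 0.0003
  ln(329!) ~ 1906.9030 - 329 + 3.8170 + 0.0003 = 1581.7203
Convert to base 2: log2(329!) = 1581.7203 / ln 2 = 1581.7203 / 0.69314718 = 2281.9400
ceil(2281.9400) = 2282


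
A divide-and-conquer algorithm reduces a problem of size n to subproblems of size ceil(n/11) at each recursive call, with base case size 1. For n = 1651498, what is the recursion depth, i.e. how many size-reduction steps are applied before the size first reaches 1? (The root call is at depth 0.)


Each step divides the size by 11 (rounding up); after k steps the size is ceil(n/11^k), which equals 1 exactly when 11^k >= n.
So the depth is the smallest k with 11^k >= 1651498, i.e. ceil(log_11(1651498)).
11^5 = 161051 < 1651498 <= 1771561 = 11^6
Recursion depth = 6


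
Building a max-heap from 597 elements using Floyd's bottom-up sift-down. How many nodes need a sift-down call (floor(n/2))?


In a heap of 597 elements (0-indexed array):
  Last element index: 596
  Parent of last element: floor((596 - 1) / 2) = 297
  Internal nodes: indices 0 to 297
  Count = floor(597/2) = 298


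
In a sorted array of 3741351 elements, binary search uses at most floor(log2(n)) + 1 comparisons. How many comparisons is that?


Halving sequence: 3741351 -> 1870675 -> 935337 -> 467668 -> 233834 -> 116917 -> 58458 -> 29229 -> 14614 -> 7307 -> 3653 -> 1826 -> 913 -> 456 -> 228 -> 114 -> 57 -> 28 -> 14 -> 7 -> 3 -> 1
Number of halvings = 21
Max comparisons = 21 + 1 = 22


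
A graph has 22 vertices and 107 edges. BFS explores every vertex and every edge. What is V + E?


A full BFS traversal dequeues each vertex once and examines each edge once.
Vertex visits: 22
Edge visits: 107
V + E = 22 + 107 = 129


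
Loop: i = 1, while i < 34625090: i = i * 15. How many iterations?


i multiplies by 15 each step:
i = 1 -> 15 -> 225 -> 3375 -> 50625 -> 759375 -> 11390625 -> 170859375 (stop)
Iterations = ceil(log_15(34625090)) = 7


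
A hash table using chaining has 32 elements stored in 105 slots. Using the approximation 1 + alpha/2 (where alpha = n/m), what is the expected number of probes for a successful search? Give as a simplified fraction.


Load factor alpha = n/m = 32/105
Expected probes = 1 + alpha/2 = 1 + 32/(2*105)
= 1 + 32/210
= 210/210 + 32/210
= 242/210
Simplify: 121/105


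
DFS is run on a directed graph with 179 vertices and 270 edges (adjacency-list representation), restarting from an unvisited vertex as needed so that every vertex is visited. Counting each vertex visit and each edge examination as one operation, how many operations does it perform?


A full DFS traversal processes each vertex exactly once (push/pop on stack).
Each directed edge is examined once.
V = 179, E = 270
V + E = 449


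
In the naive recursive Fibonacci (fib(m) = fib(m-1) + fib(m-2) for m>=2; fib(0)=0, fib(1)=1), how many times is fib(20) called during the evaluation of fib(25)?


Let N(m) = number of times fib(m) is called while evaluating fib(25).
N(25) = 1 (the initial call).
N(24) = 1 (only fib(25) calls it).
For 1 <= m <= 23: fib(m) is called by fib(m+1) and fib(m+2), so
  N(m) = N(m+1) + N(m+2).
fib(0) is called only by fib(2), so N(0) = N(2).
Walk down from m=25:
  N(25)=1, N(24)=1, N(23)=2, N(22)=3, N(21)=5, N(20)=8
N(20) = 8


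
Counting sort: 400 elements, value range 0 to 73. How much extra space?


n = 400 (output array)
k = 74 (count array for 74 distinct values)
Extra space = 400 + 74 = 474


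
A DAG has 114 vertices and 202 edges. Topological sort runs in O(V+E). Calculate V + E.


V = 114 (vertex processing)
E = 202 (edge processing)
V + E = 114 + 202 = 316


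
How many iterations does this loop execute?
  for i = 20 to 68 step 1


The loop variable i takes values starting at 20 and increments by 1 each iteration.
Sequence: i = 20, 21, 22, 23, 24, 25, 26, 27, 28, ...
The upper bound 68 is inclusive, so the count is floor((last - first) / step) + 1:
floor((68 - 20) / 1) + 1 = floor(48/1) + 1 = 48 + 1 = 49


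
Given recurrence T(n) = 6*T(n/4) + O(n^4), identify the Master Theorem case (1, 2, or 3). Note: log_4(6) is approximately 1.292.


Master Theorem parameters: a=6, b=4, c=4
log_b(a) = 1.292
Compare b^c with a: 4^4 = 256 > 6, so c > log_b(a).
Comparing c=4 vs log_b(a)=1.292:
4 > 1.292 => Case 3
Result: T(n) = O(n^4)
Master Theorem case = 3


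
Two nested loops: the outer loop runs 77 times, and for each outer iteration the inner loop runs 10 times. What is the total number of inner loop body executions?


Outer loop: 77 iterations
Inner loop: 10 iterations per outer iteration
Total = 77 * 10 = 770


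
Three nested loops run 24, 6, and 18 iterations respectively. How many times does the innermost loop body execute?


Loop 1 (outermost): 24 iterations
Loop 2 (middle): 6 iterations per outer
Loop 3 (innermost): 18 iterations per middle
Total = 24 * 6 * 18 = 2592


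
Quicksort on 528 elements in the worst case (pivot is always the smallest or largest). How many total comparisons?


In the worst case, each partition step picks the worst pivot:
  Partition 1: 527 comparisons (n-1 elements to compare)
  Partition 2: 526 comparisons
  Partition 3: 525 comparisons
  Partition 4: 524 comparisons
  Partition 5: 523 comparisons
  ...
  Last partition: 0 comparisons
Total = (n-1) + (n-2) + ... + 1 + 0 = n*(n-1)/2
= 528*527/2 = 139128


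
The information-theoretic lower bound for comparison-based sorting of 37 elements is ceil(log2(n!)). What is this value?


A binary decision tree of height h has at most 2^h leaves and needs at least n! of them, so h >= ceil(log2(n!)).
37! is far too large to multiply out, so use Stirling's series:
  ln(n!) ~ n ln n - n + (1/2) ln(2 pi n) + 1/(12n)  (error below 1/(360 n^3), negligible here)
  ln(37) = 3.6109179
  n ln n = 37 * 3.6109179 = 133.6040
  (1/2) ln(2 pi * 37) = (1/2) ln(232.4779) = 2.7244
  1/(12*37) = 0.0023
  ln(37!) ~ 133.6040 - 37 + 2.7244 + 0.0023 = 99.3307
Convert to base 2: log2(37!) = 99.3307 / ln 2 = 99.3307 / 0.69314718 = 143.3039
ceil(143.3039) = 144
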